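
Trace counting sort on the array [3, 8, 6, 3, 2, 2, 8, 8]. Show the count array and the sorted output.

Count array: [0, 0, 2, 2, 0, 0, 1, 0, 3]
(count[i] = number of elements equal to i)
Cumulative count: [0, 0, 2, 4, 4, 4, 5, 5, 8]
Sorted: [2, 2, 3, 3, 6, 8, 8, 8]


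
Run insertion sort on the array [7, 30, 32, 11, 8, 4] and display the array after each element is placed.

First element 7 is already 'sorted'
Insert 30: shifted 0 elements -> [7, 30, 32, 11, 8, 4]
Insert 32: shifted 0 elements -> [7, 30, 32, 11, 8, 4]
Insert 11: shifted 2 elements -> [7, 11, 30, 32, 8, 4]
Insert 8: shifted 3 elements -> [7, 8, 11, 30, 32, 4]
Insert 4: shifted 5 elements -> [4, 7, 8, 11, 30, 32]


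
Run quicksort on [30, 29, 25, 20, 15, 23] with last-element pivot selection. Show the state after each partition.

Partition 1: pivot=23 at index 2 -> [20, 15, 23, 30, 29, 25]
Partition 2: pivot=15 at index 0 -> [15, 20, 23, 30, 29, 25]
Partition 3: pivot=25 at index 3 -> [15, 20, 23, 25, 29, 30]
Partition 4: pivot=30 at index 5 -> [15, 20, 23, 25, 29, 30]


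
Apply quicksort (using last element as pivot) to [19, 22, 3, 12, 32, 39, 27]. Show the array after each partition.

Partition 1: pivot=27 at index 4 -> [19, 22, 3, 12, 27, 39, 32]
Partition 2: pivot=12 at index 1 -> [3, 12, 19, 22, 27, 39, 32]
Partition 3: pivot=22 at index 3 -> [3, 12, 19, 22, 27, 39, 32]
Partition 4: pivot=32 at index 5 -> [3, 12, 19, 22, 27, 32, 39]


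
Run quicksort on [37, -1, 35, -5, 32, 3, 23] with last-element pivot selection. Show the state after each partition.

Partition 1: pivot=23 at index 3 -> [-1, -5, 3, 23, 32, 35, 37]
Partition 2: pivot=3 at index 2 -> [-1, -5, 3, 23, 32, 35, 37]
Partition 3: pivot=-5 at index 0 -> [-5, -1, 3, 23, 32, 35, 37]
Partition 4: pivot=37 at index 6 -> [-5, -1, 3, 23, 32, 35, 37]
Partition 5: pivot=35 at index 5 -> [-5, -1, 3, 23, 32, 35, 37]


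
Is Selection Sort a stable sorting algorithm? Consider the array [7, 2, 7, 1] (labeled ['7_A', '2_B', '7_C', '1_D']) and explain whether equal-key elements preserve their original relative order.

Trace Selection Sort on the labeled array (the key is the number; the letter only tracks identity):
  Pass 1: minimum of unsorted part is 1_D at index 3; swap it with 7_A at index 0 -> [1_D, 2_B, 7_C, 7_A]
  Pass 2: minimum 2_B is already at index 1; no swap -> [1_D, 2_B, 7_C, 7_A]
  Pass 3: minimum 7_C is already at index 2; no swap -> [1_D, 2_B, 7_C, 7_A]
Final order: [1_D, 2_B, 7_C, 7_A]
Equal keys:
  value 7: originally 7_A, 7_C; after sorting 7_C, 7_A -> order changed
Equal keys were reordered, so Selection Sort is not stable: the long-range swap that moves the minimum into place can carry an element past an equal key. (One such input is enough; an unstable sort may happen to preserve order on other inputs, but it gives no guarantee.)
Answer: Not stable


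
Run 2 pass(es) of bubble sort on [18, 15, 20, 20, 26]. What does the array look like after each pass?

After pass 1: [15, 18, 20, 20, 26] (1 swaps)
After pass 2: [15, 18, 20, 20, 26] (0 swaps)
Total swaps: 1


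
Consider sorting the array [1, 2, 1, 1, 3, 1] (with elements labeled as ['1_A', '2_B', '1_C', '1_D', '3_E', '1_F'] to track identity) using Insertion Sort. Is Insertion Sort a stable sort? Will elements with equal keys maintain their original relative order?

Trace Insertion Sort on the labeled array (the key is the number; the letter only tracks identity):
  Insert 2_B at index 1: [1_A, 2_B, 1_C, 1_D, 3_E, 1_F]
  Insert 1_C at index 1: [1_A, 1_C, 2_B, 1_D, 3_E, 1_F]
  Insert 1_D at index 2: [1_A, 1_C, 1_D, 2_B, 3_E, 1_F]
  Insert 3_E at index 4: [1_A, 1_C, 1_D, 2_B, 3_E, 1_F]
  Insert 1_F at index 3: [1_A, 1_C, 1_D, 1_F, 2_B, 3_E]
Final order: [1_A, 1_C, 1_D, 1_F, 2_B, 3_E]
Equal keys:
  value 1: originally 1_A, 1_C, 1_D, 1_F; after sorting 1_A, 1_C, 1_D, 1_F -> order preserved
All equal keys kept their original relative order. Insertion Sort is stable: elements are shifted only while they are strictly greater than the key, so a key is inserted after any equal elements already placed.
Answer: Stable


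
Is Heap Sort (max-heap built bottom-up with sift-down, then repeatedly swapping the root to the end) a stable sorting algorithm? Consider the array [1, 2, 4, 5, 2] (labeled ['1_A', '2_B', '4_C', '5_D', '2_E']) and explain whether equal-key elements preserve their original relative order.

Trace Heap Sort on the labeled array (the key is the number; the letter only tracks identity):
  Build max-heap: [5_D, 2_B, 4_C, 1_A, 2_E]
  Swap root 5_D to index 4, re-heapify first 4 -> [4_C, 2_B, 2_E, 1_A, 5_D]
  Swap root 4_C to index 3, re-heapify first 3 -> [2_B, 1_A, 2_E, 4_C, 5_D]
  Swap root 2_B to index 2, re-heapify first 2 -> [2_E, 1_A, 2_B, 4_C, 5_D]
  Swap root 2_E to index 1, re-heapify first 1 -> [1_A, 2_E, 2_B, 4_C, 5_D]
Final order: [1_A, 2_E, 2_B, 4_C, 5_D]
Equal keys:
  value 2: originally 2_B, 2_E; after sorting 2_E, 2_B -> order changed
Equal keys were reordered, so Heap Sort is not stable: heap construction and root-to-end swaps move elements without regard to the original order of equal keys. (One such input is enough; an unstable sort may happen to preserve order on other inputs, but it gives no guarantee.)
Answer: Not stable


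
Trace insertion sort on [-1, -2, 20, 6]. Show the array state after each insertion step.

First element -1 is already 'sorted'
Insert -2: shifted 1 elements -> [-2, -1, 20, 6]
Insert 20: shifted 0 elements -> [-2, -1, 20, 6]
Insert 6: shifted 1 elements -> [-2, -1, 6, 20]


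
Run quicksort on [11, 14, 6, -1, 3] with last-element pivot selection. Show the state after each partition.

Partition 1: pivot=3 at index 1 -> [-1, 3, 6, 11, 14]
Partition 2: pivot=14 at index 4 -> [-1, 3, 6, 11, 14]
Partition 3: pivot=11 at index 3 -> [-1, 3, 6, 11, 14]


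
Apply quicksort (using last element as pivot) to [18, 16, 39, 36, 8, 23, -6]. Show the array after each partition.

Partition 1: pivot=-6 at index 0 -> [-6, 16, 39, 36, 8, 23, 18]
Partition 2: pivot=18 at index 3 -> [-6, 16, 8, 18, 39, 23, 36]
Partition 3: pivot=8 at index 1 -> [-6, 8, 16, 18, 39, 23, 36]
Partition 4: pivot=36 at index 5 -> [-6, 8, 16, 18, 23, 36, 39]


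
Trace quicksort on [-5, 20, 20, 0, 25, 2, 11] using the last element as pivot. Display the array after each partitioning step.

Partition 1: pivot=11 at index 3 -> [-5, 0, 2, 11, 25, 20, 20]
Partition 2: pivot=2 at index 2 -> [-5, 0, 2, 11, 25, 20, 20]
Partition 3: pivot=0 at index 1 -> [-5, 0, 2, 11, 25, 20, 20]
Partition 4: pivot=20 at index 5 -> [-5, 0, 2, 11, 20, 20, 25]


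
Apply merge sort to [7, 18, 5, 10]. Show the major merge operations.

Divide and conquer:
  Merge [7] + [18] -> [7, 18]
  Merge [5] + [10] -> [5, 10]
  Merge [7, 18] + [5, 10] -> [5, 7, 10, 18]


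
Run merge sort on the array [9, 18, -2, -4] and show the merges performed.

Divide and conquer:
  Merge [9] + [18] -> [9, 18]
  Merge [-2] + [-4] -> [-4, -2]
  Merge [9, 18] + [-4, -2] -> [-4, -2, 9, 18]


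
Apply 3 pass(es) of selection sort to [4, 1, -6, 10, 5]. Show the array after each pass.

Pass 1: Select minimum -6 at index 2, swap -> [-6, 1, 4, 10, 5]
Pass 2: Select minimum 1 at index 1, swap -> [-6, 1, 4, 10, 5]
Pass 3: Select minimum 4 at index 2, swap -> [-6, 1, 4, 10, 5]


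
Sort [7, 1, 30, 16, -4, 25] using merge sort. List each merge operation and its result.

Divide and conquer:
  Merge [1] + [30] -> [1, 30]
  Merge [7] + [1, 30] -> [1, 7, 30]
  Merge [-4] + [25] -> [-4, 25]
  Merge [16] + [-4, 25] -> [-4, 16, 25]
  Merge [1, 7, 30] + [-4, 16, 25] -> [-4, 1, 7, 16, 25, 30]


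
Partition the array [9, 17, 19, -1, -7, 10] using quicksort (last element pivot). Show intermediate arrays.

Partition 1: pivot=10 at index 3 -> [9, -1, -7, 10, 19, 17]
Partition 2: pivot=-7 at index 0 -> [-7, -1, 9, 10, 19, 17]
Partition 3: pivot=9 at index 2 -> [-7, -1, 9, 10, 19, 17]
Partition 4: pivot=17 at index 4 -> [-7, -1, 9, 10, 17, 19]


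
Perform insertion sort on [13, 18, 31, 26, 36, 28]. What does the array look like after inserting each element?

First element 13 is already 'sorted'
Insert 18: shifted 0 elements -> [13, 18, 31, 26, 36, 28]
Insert 31: shifted 0 elements -> [13, 18, 31, 26, 36, 28]
Insert 26: shifted 1 elements -> [13, 18, 26, 31, 36, 28]
Insert 36: shifted 0 elements -> [13, 18, 26, 31, 36, 28]
Insert 28: shifted 2 elements -> [13, 18, 26, 28, 31, 36]


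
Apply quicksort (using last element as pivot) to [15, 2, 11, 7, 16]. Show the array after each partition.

Partition 1: pivot=16 at index 4 -> [15, 2, 11, 7, 16]
Partition 2: pivot=7 at index 1 -> [2, 7, 11, 15, 16]
Partition 3: pivot=15 at index 3 -> [2, 7, 11, 15, 16]


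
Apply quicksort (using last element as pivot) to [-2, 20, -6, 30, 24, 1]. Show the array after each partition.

Partition 1: pivot=1 at index 2 -> [-2, -6, 1, 30, 24, 20]
Partition 2: pivot=-6 at index 0 -> [-6, -2, 1, 30, 24, 20]
Partition 3: pivot=20 at index 3 -> [-6, -2, 1, 20, 24, 30]
Partition 4: pivot=30 at index 5 -> [-6, -2, 1, 20, 24, 30]


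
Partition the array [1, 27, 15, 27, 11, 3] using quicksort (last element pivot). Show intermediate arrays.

Partition 1: pivot=3 at index 1 -> [1, 3, 15, 27, 11, 27]
Partition 2: pivot=27 at index 5 -> [1, 3, 15, 27, 11, 27]
Partition 3: pivot=11 at index 2 -> [1, 3, 11, 27, 15, 27]
Partition 4: pivot=15 at index 3 -> [1, 3, 11, 15, 27, 27]


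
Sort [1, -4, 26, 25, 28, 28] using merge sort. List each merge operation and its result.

Divide and conquer:
  Merge [-4] + [26] -> [-4, 26]
  Merge [1] + [-4, 26] -> [-4, 1, 26]
  Merge [28] + [28] -> [28, 28]
  Merge [25] + [28, 28] -> [25, 28, 28]
  Merge [-4, 1, 26] + [25, 28, 28] -> [-4, 1, 25, 26, 28, 28]


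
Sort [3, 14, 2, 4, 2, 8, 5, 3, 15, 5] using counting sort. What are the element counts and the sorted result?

Count array: [0, 0, 2, 2, 1, 2, 0, 0, 1, 0, 0, 0, 0, 0, 1, 1]
(count[i] = number of elements equal to i)
Cumulative count: [0, 0, 2, 4, 5, 7, 7, 7, 8, 8, 8, 8, 8, 8, 9, 10]
Sorted: [2, 2, 3, 3, 4, 5, 5, 8, 14, 15]


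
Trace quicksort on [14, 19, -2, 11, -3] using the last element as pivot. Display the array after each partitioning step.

Partition 1: pivot=-3 at index 0 -> [-3, 19, -2, 11, 14]
Partition 2: pivot=14 at index 3 -> [-3, -2, 11, 14, 19]
Partition 3: pivot=11 at index 2 -> [-3, -2, 11, 14, 19]


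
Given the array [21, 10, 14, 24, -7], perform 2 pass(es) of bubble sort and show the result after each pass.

After pass 1: [10, 14, 21, -7, 24] (3 swaps)
After pass 2: [10, 14, -7, 21, 24] (1 swaps)
Total swaps: 4


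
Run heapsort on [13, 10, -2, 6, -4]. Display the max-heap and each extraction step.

Build heap: [13, 10, -2, 6, -4]
Extract 13: [10, 6, -2, -4, 13]
Extract 10: [6, -4, -2, 10, 13]
Extract 6: [-2, -4, 6, 10, 13]
Extract -2: [-4, -2, 6, 10, 13]


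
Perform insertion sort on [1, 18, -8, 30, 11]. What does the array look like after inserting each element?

First element 1 is already 'sorted'
Insert 18: shifted 0 elements -> [1, 18, -8, 30, 11]
Insert -8: shifted 2 elements -> [-8, 1, 18, 30, 11]
Insert 30: shifted 0 elements -> [-8, 1, 18, 30, 11]
Insert 11: shifted 2 elements -> [-8, 1, 11, 18, 30]


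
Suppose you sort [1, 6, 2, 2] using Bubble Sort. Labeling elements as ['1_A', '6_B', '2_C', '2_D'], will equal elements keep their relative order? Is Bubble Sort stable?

Trace Bubble Sort on the labeled array (the key is the number; the letter only tracks identity):
  After pass 1: [1_A, 2_C, 2_D, 6_B]
  After pass 2: [1_A, 2_C, 2_D, 6_B] (no swaps, done)
Final order: [1_A, 2_C, 2_D, 6_B]
Equal keys:
  value 2: originally 2_C, 2_D; after sorting 2_C, 2_D -> order preserved
All equal keys kept their original relative order. Bubble Sort is stable: it only swaps adjacent elements when the left one is strictly greater, so equal keys never move past each other.
Answer: Stable


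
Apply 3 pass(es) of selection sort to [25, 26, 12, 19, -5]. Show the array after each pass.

Pass 1: Select minimum -5 at index 4, swap -> [-5, 26, 12, 19, 25]
Pass 2: Select minimum 12 at index 2, swap -> [-5, 12, 26, 19, 25]
Pass 3: Select minimum 19 at index 3, swap -> [-5, 12, 19, 26, 25]


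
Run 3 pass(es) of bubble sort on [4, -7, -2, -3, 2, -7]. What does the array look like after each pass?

After pass 1: [-7, -2, -3, 2, -7, 4] (5 swaps)
After pass 2: [-7, -3, -2, -7, 2, 4] (2 swaps)
After pass 3: [-7, -3, -7, -2, 2, 4] (1 swaps)
Total swaps: 8


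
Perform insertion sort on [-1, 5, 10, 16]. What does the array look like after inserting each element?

First element -1 is already 'sorted'
Insert 5: shifted 0 elements -> [-1, 5, 10, 16]
Insert 10: shifted 0 elements -> [-1, 5, 10, 16]
Insert 16: shifted 0 elements -> [-1, 5, 10, 16]


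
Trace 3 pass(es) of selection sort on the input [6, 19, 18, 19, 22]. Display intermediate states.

Pass 1: Select minimum 6 at index 0, swap -> [6, 19, 18, 19, 22]
Pass 2: Select minimum 18 at index 2, swap -> [6, 18, 19, 19, 22]
Pass 3: Select minimum 19 at index 2, swap -> [6, 18, 19, 19, 22]


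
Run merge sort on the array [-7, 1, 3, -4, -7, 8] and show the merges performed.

Divide and conquer:
  Merge [1] + [3] -> [1, 3]
  Merge [-7] + [1, 3] -> [-7, 1, 3]
  Merge [-7] + [8] -> [-7, 8]
  Merge [-4] + [-7, 8] -> [-7, -4, 8]
  Merge [-7, 1, 3] + [-7, -4, 8] -> [-7, -7, -4, 1, 3, 8]


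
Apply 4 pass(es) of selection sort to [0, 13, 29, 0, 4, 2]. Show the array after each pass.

Pass 1: Select minimum 0 at index 0, swap -> [0, 13, 29, 0, 4, 2]
Pass 2: Select minimum 0 at index 3, swap -> [0, 0, 29, 13, 4, 2]
Pass 3: Select minimum 2 at index 5, swap -> [0, 0, 2, 13, 4, 29]
Pass 4: Select minimum 4 at index 4, swap -> [0, 0, 2, 4, 13, 29]


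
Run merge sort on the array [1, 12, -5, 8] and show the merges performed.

Divide and conquer:
  Merge [1] + [12] -> [1, 12]
  Merge [-5] + [8] -> [-5, 8]
  Merge [1, 12] + [-5, 8] -> [-5, 1, 8, 12]


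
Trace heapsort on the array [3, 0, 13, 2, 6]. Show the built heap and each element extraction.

Build heap: [13, 6, 3, 2, 0]
Extract 13: [6, 2, 3, 0, 13]
Extract 6: [3, 2, 0, 6, 13]
Extract 3: [2, 0, 3, 6, 13]
Extract 2: [0, 2, 3, 6, 13]


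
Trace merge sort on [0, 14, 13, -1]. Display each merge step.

Divide and conquer:
  Merge [0] + [14] -> [0, 14]
  Merge [13] + [-1] -> [-1, 13]
  Merge [0, 14] + [-1, 13] -> [-1, 0, 13, 14]


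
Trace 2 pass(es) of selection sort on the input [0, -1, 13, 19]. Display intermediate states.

Pass 1: Select minimum -1 at index 1, swap -> [-1, 0, 13, 19]
Pass 2: Select minimum 0 at index 1, swap -> [-1, 0, 13, 19]


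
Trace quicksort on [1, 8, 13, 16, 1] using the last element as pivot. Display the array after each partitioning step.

Partition 1: pivot=1 at index 1 -> [1, 1, 13, 16, 8]
Partition 2: pivot=8 at index 2 -> [1, 1, 8, 16, 13]
Partition 3: pivot=13 at index 3 -> [1, 1, 8, 13, 16]


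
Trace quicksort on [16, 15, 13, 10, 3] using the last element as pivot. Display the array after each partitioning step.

Partition 1: pivot=3 at index 0 -> [3, 15, 13, 10, 16]
Partition 2: pivot=16 at index 4 -> [3, 15, 13, 10, 16]
Partition 3: pivot=10 at index 1 -> [3, 10, 13, 15, 16]
Partition 4: pivot=15 at index 3 -> [3, 10, 13, 15, 16]


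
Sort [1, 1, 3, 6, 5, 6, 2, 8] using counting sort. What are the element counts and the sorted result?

Count array: [0, 2, 1, 1, 0, 1, 2, 0, 1]
(count[i] = number of elements equal to i)
Cumulative count: [0, 2, 3, 4, 4, 5, 7, 7, 8]
Sorted: [1, 1, 2, 3, 5, 6, 6, 8]


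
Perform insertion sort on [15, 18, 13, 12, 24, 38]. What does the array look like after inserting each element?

First element 15 is already 'sorted'
Insert 18: shifted 0 elements -> [15, 18, 13, 12, 24, 38]
Insert 13: shifted 2 elements -> [13, 15, 18, 12, 24, 38]
Insert 12: shifted 3 elements -> [12, 13, 15, 18, 24, 38]
Insert 24: shifted 0 elements -> [12, 13, 15, 18, 24, 38]
Insert 38: shifted 0 elements -> [12, 13, 15, 18, 24, 38]


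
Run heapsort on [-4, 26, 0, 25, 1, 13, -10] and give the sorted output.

Build heap: [26, 25, 13, -4, 1, 0, -10]
Extract 26: [25, 1, 13, -4, -10, 0, 26]
Extract 25: [13, 1, 0, -4, -10, 25, 26]
Extract 13: [1, -4, 0, -10, 13, 25, 26]
Extract 1: [0, -4, -10, 1, 13, 25, 26]
Extract 0: [-4, -10, 0, 1, 13, 25, 26]
Extract -4: [-10, -4, 0, 1, 13, 25, 26]


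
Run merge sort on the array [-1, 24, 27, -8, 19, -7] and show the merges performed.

Divide and conquer:
  Merge [24] + [27] -> [24, 27]
  Merge [-1] + [24, 27] -> [-1, 24, 27]
  Merge [19] + [-7] -> [-7, 19]
  Merge [-8] + [-7, 19] -> [-8, -7, 19]
  Merge [-1, 24, 27] + [-8, -7, 19] -> [-8, -7, -1, 19, 24, 27]


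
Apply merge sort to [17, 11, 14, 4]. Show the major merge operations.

Divide and conquer:
  Merge [17] + [11] -> [11, 17]
  Merge [14] + [4] -> [4, 14]
  Merge [11, 17] + [4, 14] -> [4, 11, 14, 17]


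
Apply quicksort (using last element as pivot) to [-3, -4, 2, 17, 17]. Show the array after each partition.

Partition 1: pivot=17 at index 4 -> [-3, -4, 2, 17, 17]
Partition 2: pivot=17 at index 3 -> [-3, -4, 2, 17, 17]
Partition 3: pivot=2 at index 2 -> [-3, -4, 2, 17, 17]
Partition 4: pivot=-4 at index 0 -> [-4, -3, 2, 17, 17]


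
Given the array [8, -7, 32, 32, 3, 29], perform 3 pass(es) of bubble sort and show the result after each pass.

After pass 1: [-7, 8, 32, 3, 29, 32] (3 swaps)
After pass 2: [-7, 8, 3, 29, 32, 32] (2 swaps)
After pass 3: [-7, 3, 8, 29, 32, 32] (1 swaps)
Total swaps: 6


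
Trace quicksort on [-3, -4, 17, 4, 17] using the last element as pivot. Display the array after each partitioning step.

Partition 1: pivot=17 at index 4 -> [-3, -4, 17, 4, 17]
Partition 2: pivot=4 at index 2 -> [-3, -4, 4, 17, 17]
Partition 3: pivot=-4 at index 0 -> [-4, -3, 4, 17, 17]


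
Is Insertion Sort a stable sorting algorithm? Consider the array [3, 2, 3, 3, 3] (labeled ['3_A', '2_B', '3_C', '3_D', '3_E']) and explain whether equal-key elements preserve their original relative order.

Trace Insertion Sort on the labeled array (the key is the number; the letter only tracks identity):
  Insert 2_B at index 0: [2_B, 3_A, 3_C, 3_D, 3_E]
  Insert 3_C at index 2: [2_B, 3_A, 3_C, 3_D, 3_E]
  Insert 3_D at index 3: [2_B, 3_A, 3_C, 3_D, 3_E]
  Insert 3_E at index 4: [2_B, 3_A, 3_C, 3_D, 3_E]
Final order: [2_B, 3_A, 3_C, 3_D, 3_E]
Equal keys:
  value 3: originally 3_A, 3_C, 3_D, 3_E; after sorting 3_A, 3_C, 3_D, 3_E -> order preserved
All equal keys kept their original relative order. Insertion Sort is stable: elements are shifted only while they are strictly greater than the key, so a key is inserted after any equal elements already placed.
Answer: Stable


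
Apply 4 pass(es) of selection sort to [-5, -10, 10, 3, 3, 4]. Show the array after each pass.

Pass 1: Select minimum -10 at index 1, swap -> [-10, -5, 10, 3, 3, 4]
Pass 2: Select minimum -5 at index 1, swap -> [-10, -5, 10, 3, 3, 4]
Pass 3: Select minimum 3 at index 3, swap -> [-10, -5, 3, 10, 3, 4]
Pass 4: Select minimum 3 at index 4, swap -> [-10, -5, 3, 3, 10, 4]


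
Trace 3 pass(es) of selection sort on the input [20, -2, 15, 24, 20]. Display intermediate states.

Pass 1: Select minimum -2 at index 1, swap -> [-2, 20, 15, 24, 20]
Pass 2: Select minimum 15 at index 2, swap -> [-2, 15, 20, 24, 20]
Pass 3: Select minimum 20 at index 2, swap -> [-2, 15, 20, 24, 20]


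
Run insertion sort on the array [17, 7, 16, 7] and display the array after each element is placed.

First element 17 is already 'sorted'
Insert 7: shifted 1 elements -> [7, 17, 16, 7]
Insert 16: shifted 1 elements -> [7, 16, 17, 7]
Insert 7: shifted 2 elements -> [7, 7, 16, 17]


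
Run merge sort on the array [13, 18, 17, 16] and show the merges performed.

Divide and conquer:
  Merge [13] + [18] -> [13, 18]
  Merge [17] + [16] -> [16, 17]
  Merge [13, 18] + [16, 17] -> [13, 16, 17, 18]


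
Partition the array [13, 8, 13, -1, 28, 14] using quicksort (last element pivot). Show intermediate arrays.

Partition 1: pivot=14 at index 4 -> [13, 8, 13, -1, 14, 28]
Partition 2: pivot=-1 at index 0 -> [-1, 8, 13, 13, 14, 28]
Partition 3: pivot=13 at index 3 -> [-1, 8, 13, 13, 14, 28]
Partition 4: pivot=13 at index 2 -> [-1, 8, 13, 13, 14, 28]


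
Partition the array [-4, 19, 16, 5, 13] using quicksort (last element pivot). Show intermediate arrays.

Partition 1: pivot=13 at index 2 -> [-4, 5, 13, 19, 16]
Partition 2: pivot=5 at index 1 -> [-4, 5, 13, 19, 16]
Partition 3: pivot=16 at index 3 -> [-4, 5, 13, 16, 19]


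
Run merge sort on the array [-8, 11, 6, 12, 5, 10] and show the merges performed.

Divide and conquer:
  Merge [11] + [6] -> [6, 11]
  Merge [-8] + [6, 11] -> [-8, 6, 11]
  Merge [5] + [10] -> [5, 10]
  Merge [12] + [5, 10] -> [5, 10, 12]
  Merge [-8, 6, 11] + [5, 10, 12] -> [-8, 5, 6, 10, 11, 12]


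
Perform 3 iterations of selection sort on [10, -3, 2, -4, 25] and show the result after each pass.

Pass 1: Select minimum -4 at index 3, swap -> [-4, -3, 2, 10, 25]
Pass 2: Select minimum -3 at index 1, swap -> [-4, -3, 2, 10, 25]
Pass 3: Select minimum 2 at index 2, swap -> [-4, -3, 2, 10, 25]


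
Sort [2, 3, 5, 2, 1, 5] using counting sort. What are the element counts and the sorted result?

Count array: [0, 1, 2, 1, 0, 2]
(count[i] = number of elements equal to i)
Cumulative count: [0, 1, 3, 4, 4, 6]
Sorted: [1, 2, 2, 3, 5, 5]


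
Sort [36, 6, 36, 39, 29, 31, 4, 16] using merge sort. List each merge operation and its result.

Divide and conquer:
  Merge [36] + [6] -> [6, 36]
  Merge [36] + [39] -> [36, 39]
  Merge [6, 36] + [36, 39] -> [6, 36, 36, 39]
  Merge [29] + [31] -> [29, 31]
  Merge [4] + [16] -> [4, 16]
  Merge [29, 31] + [4, 16] -> [4, 16, 29, 31]
  Merge [6, 36, 36, 39] + [4, 16, 29, 31] -> [4, 6, 16, 29, 31, 36, 36, 39]


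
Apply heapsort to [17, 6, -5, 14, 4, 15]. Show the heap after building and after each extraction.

Build heap: [17, 14, 15, 6, 4, -5]
Extract 17: [15, 14, -5, 6, 4, 17]
Extract 15: [14, 6, -5, 4, 15, 17]
Extract 14: [6, 4, -5, 14, 15, 17]
Extract 6: [4, -5, 6, 14, 15, 17]
Extract 4: [-5, 4, 6, 14, 15, 17]


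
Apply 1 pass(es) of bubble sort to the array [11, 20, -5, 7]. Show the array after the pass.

After pass 1: [11, -5, 7, 20] (2 swaps)
Total swaps: 2


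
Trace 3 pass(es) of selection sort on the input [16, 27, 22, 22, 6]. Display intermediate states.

Pass 1: Select minimum 6 at index 4, swap -> [6, 27, 22, 22, 16]
Pass 2: Select minimum 16 at index 4, swap -> [6, 16, 22, 22, 27]
Pass 3: Select minimum 22 at index 2, swap -> [6, 16, 22, 22, 27]


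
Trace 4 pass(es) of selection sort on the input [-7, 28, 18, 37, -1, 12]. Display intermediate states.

Pass 1: Select minimum -7 at index 0, swap -> [-7, 28, 18, 37, -1, 12]
Pass 2: Select minimum -1 at index 4, swap -> [-7, -1, 18, 37, 28, 12]
Pass 3: Select minimum 12 at index 5, swap -> [-7, -1, 12, 37, 28, 18]
Pass 4: Select minimum 18 at index 5, swap -> [-7, -1, 12, 18, 28, 37]


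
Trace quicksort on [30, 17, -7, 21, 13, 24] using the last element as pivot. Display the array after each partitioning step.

Partition 1: pivot=24 at index 4 -> [17, -7, 21, 13, 24, 30]
Partition 2: pivot=13 at index 1 -> [-7, 13, 21, 17, 24, 30]
Partition 3: pivot=17 at index 2 -> [-7, 13, 17, 21, 24, 30]


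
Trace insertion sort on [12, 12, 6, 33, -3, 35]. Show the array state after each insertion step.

First element 12 is already 'sorted'
Insert 12: shifted 0 elements -> [12, 12, 6, 33, -3, 35]
Insert 6: shifted 2 elements -> [6, 12, 12, 33, -3, 35]
Insert 33: shifted 0 elements -> [6, 12, 12, 33, -3, 35]
Insert -3: shifted 4 elements -> [-3, 6, 12, 12, 33, 35]
Insert 35: shifted 0 elements -> [-3, 6, 12, 12, 33, 35]


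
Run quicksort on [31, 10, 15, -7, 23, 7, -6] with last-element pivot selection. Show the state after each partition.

Partition 1: pivot=-6 at index 1 -> [-7, -6, 15, 31, 23, 7, 10]
Partition 2: pivot=10 at index 3 -> [-7, -6, 7, 10, 23, 15, 31]
Partition 3: pivot=31 at index 6 -> [-7, -6, 7, 10, 23, 15, 31]
Partition 4: pivot=15 at index 4 -> [-7, -6, 7, 10, 15, 23, 31]


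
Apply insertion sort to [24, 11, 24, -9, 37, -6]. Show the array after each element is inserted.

First element 24 is already 'sorted'
Insert 11: shifted 1 elements -> [11, 24, 24, -9, 37, -6]
Insert 24: shifted 0 elements -> [11, 24, 24, -9, 37, -6]
Insert -9: shifted 3 elements -> [-9, 11, 24, 24, 37, -6]
Insert 37: shifted 0 elements -> [-9, 11, 24, 24, 37, -6]
Insert -6: shifted 4 elements -> [-9, -6, 11, 24, 24, 37]


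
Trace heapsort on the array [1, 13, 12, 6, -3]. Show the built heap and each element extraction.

Build heap: [13, 6, 12, 1, -3]
Extract 13: [12, 6, -3, 1, 13]
Extract 12: [6, 1, -3, 12, 13]
Extract 6: [1, -3, 6, 12, 13]
Extract 1: [-3, 1, 6, 12, 13]


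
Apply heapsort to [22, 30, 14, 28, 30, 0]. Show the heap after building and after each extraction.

Build heap: [30, 30, 14, 28, 22, 0]
Extract 30: [30, 28, 14, 0, 22, 30]
Extract 30: [28, 22, 14, 0, 30, 30]
Extract 28: [22, 0, 14, 28, 30, 30]
Extract 22: [14, 0, 22, 28, 30, 30]
Extract 14: [0, 14, 22, 28, 30, 30]


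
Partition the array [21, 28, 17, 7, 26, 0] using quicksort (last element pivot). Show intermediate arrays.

Partition 1: pivot=0 at index 0 -> [0, 28, 17, 7, 26, 21]
Partition 2: pivot=21 at index 3 -> [0, 17, 7, 21, 26, 28]
Partition 3: pivot=7 at index 1 -> [0, 7, 17, 21, 26, 28]
Partition 4: pivot=28 at index 5 -> [0, 7, 17, 21, 26, 28]


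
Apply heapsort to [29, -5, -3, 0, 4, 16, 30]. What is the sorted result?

Build heap: [30, 4, 29, 0, -5, 16, -3]
Extract 30: [29, 4, 16, 0, -5, -3, 30]
Extract 29: [16, 4, -3, 0, -5, 29, 30]
Extract 16: [4, 0, -3, -5, 16, 29, 30]
Extract 4: [0, -5, -3, 4, 16, 29, 30]
Extract 0: [-3, -5, 0, 4, 16, 29, 30]
Extract -3: [-5, -3, 0, 4, 16, 29, 30]


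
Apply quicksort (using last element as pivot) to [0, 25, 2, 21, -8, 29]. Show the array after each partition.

Partition 1: pivot=29 at index 5 -> [0, 25, 2, 21, -8, 29]
Partition 2: pivot=-8 at index 0 -> [-8, 25, 2, 21, 0, 29]
Partition 3: pivot=0 at index 1 -> [-8, 0, 2, 21, 25, 29]
Partition 4: pivot=25 at index 4 -> [-8, 0, 2, 21, 25, 29]
Partition 5: pivot=21 at index 3 -> [-8, 0, 2, 21, 25, 29]


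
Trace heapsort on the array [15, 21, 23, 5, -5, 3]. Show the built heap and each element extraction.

Build heap: [23, 21, 15, 5, -5, 3]
Extract 23: [21, 5, 15, 3, -5, 23]
Extract 21: [15, 5, -5, 3, 21, 23]
Extract 15: [5, 3, -5, 15, 21, 23]
Extract 5: [3, -5, 5, 15, 21, 23]
Extract 3: [-5, 3, 5, 15, 21, 23]


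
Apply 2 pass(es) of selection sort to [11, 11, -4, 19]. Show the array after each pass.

Pass 1: Select minimum -4 at index 2, swap -> [-4, 11, 11, 19]
Pass 2: Select minimum 11 at index 1, swap -> [-4, 11, 11, 19]


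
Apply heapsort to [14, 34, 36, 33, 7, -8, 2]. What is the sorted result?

Build heap: [36, 34, 14, 33, 7, -8, 2]
Extract 36: [34, 33, 14, 2, 7, -8, 36]
Extract 34: [33, 7, 14, 2, -8, 34, 36]
Extract 33: [14, 7, -8, 2, 33, 34, 36]
Extract 14: [7, 2, -8, 14, 33, 34, 36]
Extract 7: [2, -8, 7, 14, 33, 34, 36]
Extract 2: [-8, 2, 7, 14, 33, 34, 36]


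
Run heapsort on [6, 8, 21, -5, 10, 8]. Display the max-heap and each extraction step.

Build heap: [21, 10, 8, -5, 8, 6]
Extract 21: [10, 8, 8, -5, 6, 21]
Extract 10: [8, 6, 8, -5, 10, 21]
Extract 8: [8, 6, -5, 8, 10, 21]
Extract 8: [6, -5, 8, 8, 10, 21]
Extract 6: [-5, 6, 8, 8, 10, 21]


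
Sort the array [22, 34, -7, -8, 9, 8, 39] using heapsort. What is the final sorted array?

Build heap: [39, 34, 22, -8, 9, 8, -7]
Extract 39: [34, 9, 22, -8, -7, 8, 39]
Extract 34: [22, 9, 8, -8, -7, 34, 39]
Extract 22: [9, -7, 8, -8, 22, 34, 39]
Extract 9: [8, -7, -8, 9, 22, 34, 39]
Extract 8: [-7, -8, 8, 9, 22, 34, 39]
Extract -7: [-8, -7, 8, 9, 22, 34, 39]


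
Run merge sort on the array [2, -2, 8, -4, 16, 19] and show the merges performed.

Divide and conquer:
  Merge [-2] + [8] -> [-2, 8]
  Merge [2] + [-2, 8] -> [-2, 2, 8]
  Merge [16] + [19] -> [16, 19]
  Merge [-4] + [16, 19] -> [-4, 16, 19]
  Merge [-2, 2, 8] + [-4, 16, 19] -> [-4, -2, 2, 8, 16, 19]


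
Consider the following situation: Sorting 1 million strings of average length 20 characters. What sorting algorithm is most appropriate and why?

Best choice: MSD radix sort or Mergesort
Reason: MSD radix sort is a non-comparison sort that buckets the strings by successive character positions, running in time proportional to the total number of characters examined rather than O(n log n) string comparisons; mergesort is a stable O(n log n)-comparison alternative that works for arbitrary variable-length keys


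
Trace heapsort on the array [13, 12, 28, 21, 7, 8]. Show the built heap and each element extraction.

Build heap: [28, 21, 13, 12, 7, 8]
Extract 28: [21, 12, 13, 8, 7, 28]
Extract 21: [13, 12, 7, 8, 21, 28]
Extract 13: [12, 8, 7, 13, 21, 28]
Extract 12: [8, 7, 12, 13, 21, 28]
Extract 8: [7, 8, 12, 13, 21, 28]


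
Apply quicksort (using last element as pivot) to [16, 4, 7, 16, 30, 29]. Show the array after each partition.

Partition 1: pivot=29 at index 4 -> [16, 4, 7, 16, 29, 30]
Partition 2: pivot=16 at index 3 -> [16, 4, 7, 16, 29, 30]
Partition 3: pivot=7 at index 1 -> [4, 7, 16, 16, 29, 30]


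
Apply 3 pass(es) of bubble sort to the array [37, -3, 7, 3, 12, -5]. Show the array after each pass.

After pass 1: [-3, 7, 3, 12, -5, 37] (5 swaps)
After pass 2: [-3, 3, 7, -5, 12, 37] (2 swaps)
After pass 3: [-3, 3, -5, 7, 12, 37] (1 swaps)
Total swaps: 8


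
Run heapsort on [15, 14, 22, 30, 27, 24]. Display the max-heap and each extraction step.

Build heap: [30, 27, 24, 14, 15, 22]
Extract 30: [27, 22, 24, 14, 15, 30]
Extract 27: [24, 22, 15, 14, 27, 30]
Extract 24: [22, 14, 15, 24, 27, 30]
Extract 22: [15, 14, 22, 24, 27, 30]
Extract 15: [14, 15, 22, 24, 27, 30]


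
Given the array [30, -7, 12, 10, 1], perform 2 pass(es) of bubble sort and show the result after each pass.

After pass 1: [-7, 12, 10, 1, 30] (4 swaps)
After pass 2: [-7, 10, 1, 12, 30] (2 swaps)
Total swaps: 6


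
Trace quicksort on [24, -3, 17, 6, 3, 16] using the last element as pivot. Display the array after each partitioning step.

Partition 1: pivot=16 at index 3 -> [-3, 6, 3, 16, 17, 24]
Partition 2: pivot=3 at index 1 -> [-3, 3, 6, 16, 17, 24]
Partition 3: pivot=24 at index 5 -> [-3, 3, 6, 16, 17, 24]


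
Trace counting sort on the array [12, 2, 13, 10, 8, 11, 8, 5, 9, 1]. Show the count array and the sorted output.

Count array: [0, 1, 1, 0, 0, 1, 0, 0, 2, 1, 1, 1, 1, 1]
(count[i] = number of elements equal to i)
Cumulative count: [0, 1, 2, 2, 2, 3, 3, 3, 5, 6, 7, 8, 9, 10]
Sorted: [1, 2, 5, 8, 8, 9, 10, 11, 12, 13]


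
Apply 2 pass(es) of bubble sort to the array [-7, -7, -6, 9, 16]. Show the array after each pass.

After pass 1: [-7, -7, -6, 9, 16] (0 swaps)
After pass 2: [-7, -7, -6, 9, 16] (0 swaps)
Total swaps: 0


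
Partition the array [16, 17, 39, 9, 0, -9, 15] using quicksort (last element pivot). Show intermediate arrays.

Partition 1: pivot=15 at index 3 -> [9, 0, -9, 15, 17, 39, 16]
Partition 2: pivot=-9 at index 0 -> [-9, 0, 9, 15, 17, 39, 16]
Partition 3: pivot=9 at index 2 -> [-9, 0, 9, 15, 17, 39, 16]
Partition 4: pivot=16 at index 4 -> [-9, 0, 9, 15, 16, 39, 17]
Partition 5: pivot=17 at index 5 -> [-9, 0, 9, 15, 16, 17, 39]


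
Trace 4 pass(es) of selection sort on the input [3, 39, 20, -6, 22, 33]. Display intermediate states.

Pass 1: Select minimum -6 at index 3, swap -> [-6, 39, 20, 3, 22, 33]
Pass 2: Select minimum 3 at index 3, swap -> [-6, 3, 20, 39, 22, 33]
Pass 3: Select minimum 20 at index 2, swap -> [-6, 3, 20, 39, 22, 33]
Pass 4: Select minimum 22 at index 4, swap -> [-6, 3, 20, 22, 39, 33]


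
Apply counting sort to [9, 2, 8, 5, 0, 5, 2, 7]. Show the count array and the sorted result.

Count array: [1, 0, 2, 0, 0, 2, 0, 1, 1, 1]
(count[i] = number of elements equal to i)
Cumulative count: [1, 1, 3, 3, 3, 5, 5, 6, 7, 8]
Sorted: [0, 2, 2, 5, 5, 7, 8, 9]


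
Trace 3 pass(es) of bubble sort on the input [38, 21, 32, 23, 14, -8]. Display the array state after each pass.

After pass 1: [21, 32, 23, 14, -8, 38] (5 swaps)
After pass 2: [21, 23, 14, -8, 32, 38] (3 swaps)
After pass 3: [21, 14, -8, 23, 32, 38] (2 swaps)
Total swaps: 10


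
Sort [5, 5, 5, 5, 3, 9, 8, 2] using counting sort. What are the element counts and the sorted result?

Count array: [0, 0, 1, 1, 0, 4, 0, 0, 1, 1]
(count[i] = number of elements equal to i)
Cumulative count: [0, 0, 1, 2, 2, 6, 6, 6, 7, 8]
Sorted: [2, 3, 5, 5, 5, 5, 8, 9]


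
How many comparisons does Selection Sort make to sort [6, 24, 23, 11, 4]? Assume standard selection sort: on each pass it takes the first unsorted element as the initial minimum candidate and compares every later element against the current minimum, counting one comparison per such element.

Pass 1: scan indices 1..4 for the minimum = 4 comparison(s); min is 4, place at index 0 -> [4, 24, 23, 11, 6]
Pass 2: scan indices 2..4 for the minimum = 3 comparison(s); min is 6, place at index 1 -> [4, 6, 23, 11, 24]
Pass 3: scan indices 3..4 for the minimum = 2 comparison(s); min is 11, place at index 2 -> [4, 6, 11, 23, 24]
Pass 4: scan indices 4..4 for the minimum = 1 comparison(s); min is 23, place at index 3 -> [4, 6, 11, 23, 24]
Selection sort always scans the whole unsorted suffix, so the count is (n-1) + (n-2) + ... + 1 = n(n-1)/2 = 5*4/2 = 10 regardless of the input order.
Total comparisons: 4 + 3 + 2 + 1 = 10


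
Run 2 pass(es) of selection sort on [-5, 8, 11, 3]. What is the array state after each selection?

Pass 1: Select minimum -5 at index 0, swap -> [-5, 8, 11, 3]
Pass 2: Select minimum 3 at index 3, swap -> [-5, 3, 11, 8]


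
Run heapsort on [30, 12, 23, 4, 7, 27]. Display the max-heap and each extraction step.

Build heap: [30, 12, 27, 4, 7, 23]
Extract 30: [27, 12, 23, 4, 7, 30]
Extract 27: [23, 12, 7, 4, 27, 30]
Extract 23: [12, 4, 7, 23, 27, 30]
Extract 12: [7, 4, 12, 23, 27, 30]
Extract 7: [4, 7, 12, 23, 27, 30]


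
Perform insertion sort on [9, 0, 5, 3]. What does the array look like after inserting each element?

First element 9 is already 'sorted'
Insert 0: shifted 1 elements -> [0, 9, 5, 3]
Insert 5: shifted 1 elements -> [0, 5, 9, 3]
Insert 3: shifted 2 elements -> [0, 3, 5, 9]


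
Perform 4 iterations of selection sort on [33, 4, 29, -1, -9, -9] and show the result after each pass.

Pass 1: Select minimum -9 at index 4, swap -> [-9, 4, 29, -1, 33, -9]
Pass 2: Select minimum -9 at index 5, swap -> [-9, -9, 29, -1, 33, 4]
Pass 3: Select minimum -1 at index 3, swap -> [-9, -9, -1, 29, 33, 4]
Pass 4: Select minimum 4 at index 5, swap -> [-9, -9, -1, 4, 33, 29]


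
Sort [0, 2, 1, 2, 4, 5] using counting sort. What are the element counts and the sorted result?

Count array: [1, 1, 2, 0, 1, 1]
(count[i] = number of elements equal to i)
Cumulative count: [1, 2, 4, 4, 5, 6]
Sorted: [0, 1, 2, 2, 4, 5]


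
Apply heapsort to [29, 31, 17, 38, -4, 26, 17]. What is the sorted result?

Build heap: [38, 31, 26, 29, -4, 17, 17]
Extract 38: [31, 29, 26, 17, -4, 17, 38]
Extract 31: [29, 17, 26, 17, -4, 31, 38]
Extract 29: [26, 17, -4, 17, 29, 31, 38]
Extract 26: [17, 17, -4, 26, 29, 31, 38]
Extract 17: [17, -4, 17, 26, 29, 31, 38]
Extract 17: [-4, 17, 17, 26, 29, 31, 38]


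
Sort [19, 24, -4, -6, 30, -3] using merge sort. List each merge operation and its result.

Divide and conquer:
  Merge [24] + [-4] -> [-4, 24]
  Merge [19] + [-4, 24] -> [-4, 19, 24]
  Merge [30] + [-3] -> [-3, 30]
  Merge [-6] + [-3, 30] -> [-6, -3, 30]
  Merge [-4, 19, 24] + [-6, -3, 30] -> [-6, -4, -3, 19, 24, 30]


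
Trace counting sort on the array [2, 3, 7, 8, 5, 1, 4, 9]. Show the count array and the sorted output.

Count array: [0, 1, 1, 1, 1, 1, 0, 1, 1, 1]
(count[i] = number of elements equal to i)
Cumulative count: [0, 1, 2, 3, 4, 5, 5, 6, 7, 8]
Sorted: [1, 2, 3, 4, 5, 7, 8, 9]


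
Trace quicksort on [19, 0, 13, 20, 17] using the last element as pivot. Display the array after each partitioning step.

Partition 1: pivot=17 at index 2 -> [0, 13, 17, 20, 19]
Partition 2: pivot=13 at index 1 -> [0, 13, 17, 20, 19]
Partition 3: pivot=19 at index 3 -> [0, 13, 17, 19, 20]


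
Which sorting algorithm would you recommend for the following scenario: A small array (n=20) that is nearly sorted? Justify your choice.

Best choice: Insertion sort
Reason: Insertion sort is O(n) for nearly sorted arrays and has low overhead


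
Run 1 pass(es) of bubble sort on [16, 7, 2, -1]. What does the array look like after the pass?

After pass 1: [7, 2, -1, 16] (3 swaps)
Total swaps: 3


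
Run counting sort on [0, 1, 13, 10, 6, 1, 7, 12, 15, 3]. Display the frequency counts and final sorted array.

Count array: [1, 2, 0, 1, 0, 0, 1, 1, 0, 0, 1, 0, 1, 1, 0, 1]
(count[i] = number of elements equal to i)
Cumulative count: [1, 3, 3, 4, 4, 4, 5, 6, 6, 6, 7, 7, 8, 9, 9, 10]
Sorted: [0, 1, 1, 3, 6, 7, 10, 12, 13, 15]


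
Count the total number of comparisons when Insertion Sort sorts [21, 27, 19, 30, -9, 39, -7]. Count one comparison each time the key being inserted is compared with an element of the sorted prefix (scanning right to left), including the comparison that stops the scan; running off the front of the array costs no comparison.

Insert 27: 21 <= 27 (stop) = 1 comparison(s) -> [21, 27, 19, 30, -9, 39, -7]
Insert 19: 27 > 19 (shift), 21 > 19 (shift), reached front = 2 comparison(s) -> [19, 21, 27, 30, -9, 39, -7]
Insert 30: 27 <= 30 (stop) = 1 comparison(s) -> [19, 21, 27, 30, -9, 39, -7]
Insert -9: 30 > -9 (shift), 27 > -9 (shift), 21 > -9 (shift), 19 > -9 (shift), reached front = 4 comparison(s) -> [-9, 19, 21, 27, 30, 39, -7]
Insert 39: 30 <= 39 (stop) = 1 comparison(s) -> [-9, 19, 21, 27, 30, 39, -7]
Insert -7: 39 > -7 (shift), 30 > -7 (shift), 27 > -7 (shift), 21 > -7 (shift), 19 > -7 (shift), -9 <= -7 (stop) = 6 comparison(s) -> [-9, -7, 19, 21, 27, 30, 39]
Total comparisons: 1 + 2 + 1 + 4 + 1 + 6 = 15


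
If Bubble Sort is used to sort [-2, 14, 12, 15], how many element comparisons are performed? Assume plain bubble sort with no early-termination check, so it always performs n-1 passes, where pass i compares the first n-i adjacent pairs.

Pass 1: compare adjacent pairs (0,1)..(2,3) = 3 comparison(s), 1 swap(s) -> [-2, 12, 14, 15]
Pass 2: compare adjacent pairs (0,1)..(1,2) = 2 comparison(s), 0 swap(s) -> [-2, 12, 14, 15]
Pass 3: compare adjacent pairs (0,1)..(0,1) = 1 comparison(s), 0 swap(s) -> [-2, 12, 14, 15]
Total comparisons: 3 + 2 + 1 = 6


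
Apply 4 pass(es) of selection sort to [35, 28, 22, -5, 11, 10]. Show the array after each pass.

Pass 1: Select minimum -5 at index 3, swap -> [-5, 28, 22, 35, 11, 10]
Pass 2: Select minimum 10 at index 5, swap -> [-5, 10, 22, 35, 11, 28]
Pass 3: Select minimum 11 at index 4, swap -> [-5, 10, 11, 35, 22, 28]
Pass 4: Select minimum 22 at index 4, swap -> [-5, 10, 11, 22, 35, 28]


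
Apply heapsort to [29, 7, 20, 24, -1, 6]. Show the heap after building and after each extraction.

Build heap: [29, 24, 20, 7, -1, 6]
Extract 29: [24, 7, 20, 6, -1, 29]
Extract 24: [20, 7, -1, 6, 24, 29]
Extract 20: [7, 6, -1, 20, 24, 29]
Extract 7: [6, -1, 7, 20, 24, 29]
Extract 6: [-1, 6, 7, 20, 24, 29]


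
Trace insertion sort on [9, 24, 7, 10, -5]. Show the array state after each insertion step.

First element 9 is already 'sorted'
Insert 24: shifted 0 elements -> [9, 24, 7, 10, -5]
Insert 7: shifted 2 elements -> [7, 9, 24, 10, -5]
Insert 10: shifted 1 elements -> [7, 9, 10, 24, -5]
Insert -5: shifted 4 elements -> [-5, 7, 9, 10, 24]


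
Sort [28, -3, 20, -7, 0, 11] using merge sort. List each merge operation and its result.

Divide and conquer:
  Merge [-3] + [20] -> [-3, 20]
  Merge [28] + [-3, 20] -> [-3, 20, 28]
  Merge [0] + [11] -> [0, 11]
  Merge [-7] + [0, 11] -> [-7, 0, 11]
  Merge [-3, 20, 28] + [-7, 0, 11] -> [-7, -3, 0, 11, 20, 28]
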